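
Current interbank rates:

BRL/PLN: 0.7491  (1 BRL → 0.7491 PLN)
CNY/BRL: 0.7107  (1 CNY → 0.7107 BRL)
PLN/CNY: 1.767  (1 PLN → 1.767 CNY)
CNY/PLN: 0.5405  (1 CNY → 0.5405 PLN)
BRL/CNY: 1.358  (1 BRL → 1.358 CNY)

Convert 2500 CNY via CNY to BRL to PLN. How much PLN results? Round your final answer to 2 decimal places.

2500 CNY × 0.7107 = 1776.75 BRL
1776.75 BRL × 0.7491 = 1330.963425 PLN

1330.96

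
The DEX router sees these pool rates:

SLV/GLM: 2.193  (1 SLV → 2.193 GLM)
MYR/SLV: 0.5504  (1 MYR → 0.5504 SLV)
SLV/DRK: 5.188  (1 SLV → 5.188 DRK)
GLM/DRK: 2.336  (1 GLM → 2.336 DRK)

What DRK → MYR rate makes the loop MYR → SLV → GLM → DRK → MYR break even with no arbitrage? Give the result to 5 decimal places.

0.35466

Known legs of the cycle: 0.5504 × 2.193 × 2.336 = 2.8196155392
For no arbitrage the full-cycle product must be 1, so the missing rate is 1 / 2.8196155392 ≈ 0.3546583.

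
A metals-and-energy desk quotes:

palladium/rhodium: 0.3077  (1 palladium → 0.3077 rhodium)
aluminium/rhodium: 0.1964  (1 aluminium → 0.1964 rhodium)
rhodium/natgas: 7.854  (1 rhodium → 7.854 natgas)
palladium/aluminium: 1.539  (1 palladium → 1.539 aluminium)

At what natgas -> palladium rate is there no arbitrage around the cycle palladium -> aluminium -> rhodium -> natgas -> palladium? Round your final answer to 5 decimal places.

0.42124

Known legs of the cycle: 1.539 × 0.1964 × 7.854 = 2.3739468984
For no arbitrage the full-cycle product must be 1, so the missing rate is 1 / 2.3739468984 ≈ 0.4212394.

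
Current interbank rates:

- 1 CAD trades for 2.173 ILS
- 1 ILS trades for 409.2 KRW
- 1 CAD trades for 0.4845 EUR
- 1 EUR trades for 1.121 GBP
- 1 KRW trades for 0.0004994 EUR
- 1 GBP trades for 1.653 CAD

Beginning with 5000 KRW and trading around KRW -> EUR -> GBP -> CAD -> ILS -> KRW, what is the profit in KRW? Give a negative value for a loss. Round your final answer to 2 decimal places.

5000 KRW × 0.0004994 = 2.497 EUR
2.497 EUR × 1.121 = 2.799137 GBP
2.799137 GBP × 1.653 = 4.626973461 CAD
4.626973461 CAD × 2.173 = 10.054413330753 ILS
10.054413330753 ILS × 409.2 = 4114.2659349441276 KRW
Net change: 4114.2659349441276 − 5000 = -885.7340650558724 KRW

-885.73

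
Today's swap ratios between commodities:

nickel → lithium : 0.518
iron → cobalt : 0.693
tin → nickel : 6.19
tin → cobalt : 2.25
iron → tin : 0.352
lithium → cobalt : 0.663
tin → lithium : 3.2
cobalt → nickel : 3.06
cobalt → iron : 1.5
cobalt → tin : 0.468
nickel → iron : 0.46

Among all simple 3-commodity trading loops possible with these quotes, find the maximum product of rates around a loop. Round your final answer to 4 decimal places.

tin→cobalt→iron→tin: 2.25 × 1.5 × 0.352 = 1.18800
nickel→lithium→cobalt→nickel: 0.518 × 0.663 × 3.06 = 1.05091
nickel→iron→tin→nickel: 0.46 × 0.352 × 6.19 = 1.00228
tin→lithium→cobalt→tin: 3.2 × 0.663 × 0.468 = 0.99291
nickel→iron→cobalt→nickel: 0.46 × 0.693 × 3.06 = 0.97547
Maximum is tin→cobalt→iron→tin at 1.1880; arbitrage exists.

1.1880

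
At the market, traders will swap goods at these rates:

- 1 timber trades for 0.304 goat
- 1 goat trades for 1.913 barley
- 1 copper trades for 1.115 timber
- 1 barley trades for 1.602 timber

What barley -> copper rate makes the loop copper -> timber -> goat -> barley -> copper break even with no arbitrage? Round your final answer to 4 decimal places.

1.5422

Known legs of the cycle: 1.115 × 0.304 × 1.913 = 0.64843048
For no arbitrage the full-cycle product must be 1, so the missing rate is 1 / 0.64843048 ≈ 1.542185.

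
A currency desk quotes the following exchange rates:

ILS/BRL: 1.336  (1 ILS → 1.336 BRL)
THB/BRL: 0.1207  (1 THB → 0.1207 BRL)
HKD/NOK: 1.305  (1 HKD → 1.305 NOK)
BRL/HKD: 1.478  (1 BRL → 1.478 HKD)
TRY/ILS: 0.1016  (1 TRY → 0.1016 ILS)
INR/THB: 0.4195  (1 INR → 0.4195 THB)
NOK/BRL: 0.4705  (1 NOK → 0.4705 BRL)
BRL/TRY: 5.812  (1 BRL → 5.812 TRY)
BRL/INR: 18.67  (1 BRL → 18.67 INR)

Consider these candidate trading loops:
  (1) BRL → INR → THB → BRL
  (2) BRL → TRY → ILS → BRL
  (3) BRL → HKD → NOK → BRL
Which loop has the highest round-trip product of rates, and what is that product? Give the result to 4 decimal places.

0.9453

(1) 18.67 × 0.4195 × 0.1207 = 0.94533
(2) 5.812 × 0.1016 × 1.336 = 0.78891
(3) 1.478 × 1.305 × 0.4705 = 0.90750
Highest is cycle (1) at 0.9453 (≤1, no arbitrage).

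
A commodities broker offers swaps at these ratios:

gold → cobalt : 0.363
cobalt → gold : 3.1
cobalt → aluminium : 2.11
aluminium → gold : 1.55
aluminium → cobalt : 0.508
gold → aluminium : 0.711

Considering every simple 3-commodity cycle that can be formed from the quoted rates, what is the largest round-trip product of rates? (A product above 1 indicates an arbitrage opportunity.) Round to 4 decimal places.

gold→cobalt→aluminium→gold: 0.363 × 2.11 × 1.55 = 1.18719
gold→aluminium→cobalt→gold: 0.711 × 0.508 × 3.1 = 1.11968
Maximum is gold→cobalt→aluminium→gold at 1.1872; arbitrage exists.

1.1872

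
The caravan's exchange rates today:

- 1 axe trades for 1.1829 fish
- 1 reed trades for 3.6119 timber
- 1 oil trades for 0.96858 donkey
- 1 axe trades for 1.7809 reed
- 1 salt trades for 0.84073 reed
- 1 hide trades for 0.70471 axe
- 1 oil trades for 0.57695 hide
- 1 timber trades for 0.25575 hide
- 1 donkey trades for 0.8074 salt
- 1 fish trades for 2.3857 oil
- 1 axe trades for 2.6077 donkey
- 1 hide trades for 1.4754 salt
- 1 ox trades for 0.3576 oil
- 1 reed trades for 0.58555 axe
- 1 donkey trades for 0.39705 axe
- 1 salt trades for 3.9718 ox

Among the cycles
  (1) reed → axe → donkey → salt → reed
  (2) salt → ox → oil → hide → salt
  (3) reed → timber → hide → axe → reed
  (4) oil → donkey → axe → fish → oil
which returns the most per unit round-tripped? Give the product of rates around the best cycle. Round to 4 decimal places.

1.2090

(1) 0.58555 × 2.6077 × 0.8074 × 0.84073 = 1.03649
(2) 3.9718 × 0.3576 × 0.57695 × 1.4754 = 1.20902
(3) 3.6119 × 0.25575 × 0.70471 × 1.7809 = 1.15931
(4) 0.96858 × 0.39705 × 1.1829 × 2.3857 = 1.08529
Highest is cycle (2) at 1.2090 (>1, arbitrage).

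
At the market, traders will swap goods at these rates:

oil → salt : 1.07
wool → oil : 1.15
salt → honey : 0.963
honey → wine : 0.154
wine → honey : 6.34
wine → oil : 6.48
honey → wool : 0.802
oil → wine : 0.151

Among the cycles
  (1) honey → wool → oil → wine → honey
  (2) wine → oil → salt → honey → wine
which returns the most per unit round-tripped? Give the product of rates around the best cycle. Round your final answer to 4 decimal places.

(1) 0.802 × 1.15 × 0.151 × 6.34 = 0.88295
(2) 6.48 × 1.07 × 0.963 × 0.154 = 1.02827
Highest is cycle (2) at 1.0283 (>1, arbitrage).

1.0283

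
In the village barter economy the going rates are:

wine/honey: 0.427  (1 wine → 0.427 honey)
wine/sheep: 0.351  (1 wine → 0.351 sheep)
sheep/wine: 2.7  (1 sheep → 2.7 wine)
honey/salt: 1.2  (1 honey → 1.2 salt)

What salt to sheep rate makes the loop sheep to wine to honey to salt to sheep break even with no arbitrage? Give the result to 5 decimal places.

0.72281

Known legs of the cycle: 2.7 × 0.427 × 1.2 = 1.38348
For no arbitrage the full-cycle product must be 1, so the missing rate is 1 / 1.38348 ≈ 0.7228149.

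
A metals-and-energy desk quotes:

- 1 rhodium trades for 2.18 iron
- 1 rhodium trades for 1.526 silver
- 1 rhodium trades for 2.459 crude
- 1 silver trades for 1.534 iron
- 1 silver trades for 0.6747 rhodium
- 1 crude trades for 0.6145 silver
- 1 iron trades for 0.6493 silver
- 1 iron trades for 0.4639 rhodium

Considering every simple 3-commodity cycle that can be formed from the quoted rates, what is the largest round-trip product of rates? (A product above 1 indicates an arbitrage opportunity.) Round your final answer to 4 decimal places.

1.0859

silver→iron→rhodium→silver: 1.534 × 0.4639 × 1.526 = 1.08594
silver→rhodium→crude→silver: 0.6747 × 2.459 × 0.6145 = 1.01951
silver→rhodium→iron→silver: 0.6747 × 2.18 × 0.6493 = 0.95502
Maximum is silver→iron→rhodium→silver at 1.0859; arbitrage exists.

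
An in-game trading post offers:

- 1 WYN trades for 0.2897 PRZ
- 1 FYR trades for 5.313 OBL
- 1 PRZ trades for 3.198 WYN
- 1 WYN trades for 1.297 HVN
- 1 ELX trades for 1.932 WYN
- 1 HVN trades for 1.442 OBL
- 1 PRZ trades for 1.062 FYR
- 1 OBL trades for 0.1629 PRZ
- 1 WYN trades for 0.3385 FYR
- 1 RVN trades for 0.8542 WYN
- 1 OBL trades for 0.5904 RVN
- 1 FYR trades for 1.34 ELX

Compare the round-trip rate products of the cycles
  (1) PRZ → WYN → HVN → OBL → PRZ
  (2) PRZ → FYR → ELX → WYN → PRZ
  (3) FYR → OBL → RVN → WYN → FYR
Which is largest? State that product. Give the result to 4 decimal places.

0.9743

(1) 3.198 × 1.297 × 1.442 × 0.1629 = 0.97433
(2) 1.062 × 1.34 × 1.932 × 0.2897 = 0.79650
(3) 5.313 × 0.5904 × 0.8542 × 0.3385 = 0.90699
Highest is cycle (1) at 0.9743 (≤1, no arbitrage).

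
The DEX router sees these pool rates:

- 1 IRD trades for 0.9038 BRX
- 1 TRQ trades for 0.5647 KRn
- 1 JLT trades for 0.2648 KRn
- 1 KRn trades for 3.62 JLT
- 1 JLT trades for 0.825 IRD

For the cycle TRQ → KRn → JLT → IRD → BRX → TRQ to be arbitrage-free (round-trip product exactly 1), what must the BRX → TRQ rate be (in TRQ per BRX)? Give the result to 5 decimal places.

Known legs of the cycle: 0.5647 × 3.62 × 0.825 × 0.9038 = 1.52423750589
For no arbitrage the full-cycle product must be 1, so the missing rate is 1 / 1.52423750589 ≈ 0.6560657.

0.65607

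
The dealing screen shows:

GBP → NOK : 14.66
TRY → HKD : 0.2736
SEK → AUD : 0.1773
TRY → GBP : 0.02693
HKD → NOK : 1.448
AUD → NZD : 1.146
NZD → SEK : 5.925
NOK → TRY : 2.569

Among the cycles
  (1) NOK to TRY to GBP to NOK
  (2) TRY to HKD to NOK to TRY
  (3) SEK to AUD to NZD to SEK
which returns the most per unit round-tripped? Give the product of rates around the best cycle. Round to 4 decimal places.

1.2039

(1) 2.569 × 0.02693 × 14.66 = 1.01423
(2) 0.2736 × 1.448 × 2.569 = 1.01777
(3) 0.1773 × 1.146 × 5.925 = 1.20388
Highest is cycle (3) at 1.2039 (>1, arbitrage).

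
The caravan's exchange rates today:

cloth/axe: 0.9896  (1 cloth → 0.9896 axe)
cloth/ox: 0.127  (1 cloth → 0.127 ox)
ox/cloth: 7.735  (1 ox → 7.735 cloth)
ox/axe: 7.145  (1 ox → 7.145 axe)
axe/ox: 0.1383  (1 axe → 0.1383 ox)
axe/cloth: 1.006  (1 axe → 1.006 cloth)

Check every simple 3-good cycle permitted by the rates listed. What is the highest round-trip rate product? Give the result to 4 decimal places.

1.0586

ox→cloth→axe→ox: 7.735 × 0.9896 × 0.1383 = 1.05863
ox→axe→cloth→ox: 7.145 × 1.006 × 0.127 = 0.91286
Maximum is ox→cloth→axe→ox at 1.0586; arbitrage exists.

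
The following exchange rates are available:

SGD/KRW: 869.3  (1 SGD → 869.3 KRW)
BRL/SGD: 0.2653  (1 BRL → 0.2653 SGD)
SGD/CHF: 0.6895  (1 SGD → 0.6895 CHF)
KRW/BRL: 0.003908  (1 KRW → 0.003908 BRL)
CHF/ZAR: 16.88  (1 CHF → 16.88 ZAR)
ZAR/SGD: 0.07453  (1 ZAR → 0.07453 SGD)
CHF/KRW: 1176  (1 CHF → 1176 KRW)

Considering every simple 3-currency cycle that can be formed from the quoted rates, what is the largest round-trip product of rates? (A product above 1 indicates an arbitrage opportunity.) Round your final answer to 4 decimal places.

KRW→BRL→SGD→KRW: 0.003908 × 0.2653 × 869.3 = 0.90128
SGD→CHF→ZAR→SGD: 0.6895 × 16.88 × 0.07453 = 0.86744
Maximum is KRW→BRL→SGD→KRW at 0.9013; no arbitrage — every cycle loses value.

0.9013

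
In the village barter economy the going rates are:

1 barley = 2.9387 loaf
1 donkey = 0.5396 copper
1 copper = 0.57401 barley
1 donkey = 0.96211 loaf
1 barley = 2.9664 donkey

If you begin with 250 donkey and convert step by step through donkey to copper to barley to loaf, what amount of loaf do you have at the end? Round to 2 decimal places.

227.56

250 donkey × 0.5396 = 134.9 copper
134.9 copper × 0.57401 = 77.433949 barley
77.433949 barley × 2.9387 = 227.5551459263 loaf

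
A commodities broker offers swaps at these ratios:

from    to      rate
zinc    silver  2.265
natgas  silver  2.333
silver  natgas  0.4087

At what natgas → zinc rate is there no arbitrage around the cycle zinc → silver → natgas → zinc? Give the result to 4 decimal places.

1.0803

Known legs of the cycle: 2.265 × 0.4087 = 0.9257055
For no arbitrage the full-cycle product must be 1, so the missing rate is 1 / 0.9257055 ≈ 1.080257.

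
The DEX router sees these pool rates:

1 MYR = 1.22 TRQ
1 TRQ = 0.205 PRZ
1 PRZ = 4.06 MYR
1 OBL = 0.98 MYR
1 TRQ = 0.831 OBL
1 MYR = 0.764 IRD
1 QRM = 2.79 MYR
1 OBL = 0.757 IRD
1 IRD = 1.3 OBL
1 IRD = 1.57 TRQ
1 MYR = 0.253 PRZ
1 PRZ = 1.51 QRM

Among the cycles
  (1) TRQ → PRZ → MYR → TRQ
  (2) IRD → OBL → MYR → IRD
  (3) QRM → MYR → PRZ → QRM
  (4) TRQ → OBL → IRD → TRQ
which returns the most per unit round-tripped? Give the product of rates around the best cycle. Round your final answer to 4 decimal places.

(1) 0.205 × 4.06 × 1.22 = 1.01541
(2) 1.3 × 0.98 × 0.764 = 0.97334
(3) 2.79 × 0.253 × 1.51 = 1.06586
(4) 0.831 × 0.757 × 1.57 = 0.98764
Highest is cycle (3) at 1.0659 (>1, arbitrage).

1.0659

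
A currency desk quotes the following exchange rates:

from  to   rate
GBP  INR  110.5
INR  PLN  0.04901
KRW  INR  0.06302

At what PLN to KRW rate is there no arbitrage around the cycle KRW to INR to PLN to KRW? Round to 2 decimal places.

323.77

Known legs of the cycle: 0.06302 × 0.04901 = 0.0030886102
For no arbitrage the full-cycle product must be 1, so the missing rate is 1 / 0.0030886102 ≈ 323.7702.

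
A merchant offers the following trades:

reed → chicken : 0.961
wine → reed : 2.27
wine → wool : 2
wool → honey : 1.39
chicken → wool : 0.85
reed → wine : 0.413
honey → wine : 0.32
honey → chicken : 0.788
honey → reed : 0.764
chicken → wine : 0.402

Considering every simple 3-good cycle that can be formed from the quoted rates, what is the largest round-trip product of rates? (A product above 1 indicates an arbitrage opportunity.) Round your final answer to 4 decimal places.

wool→honey→chicken→wool: 1.39 × 0.788 × 0.85 = 0.93102
wool→honey→wine→wool: 1.39 × 0.32 × 2 = 0.88960
reed→chicken→wine→reed: 0.961 × 0.402 × 2.27 = 0.87695
Maximum is wool→honey→chicken→wool at 0.9310; no arbitrage — every cycle loses value.

0.9310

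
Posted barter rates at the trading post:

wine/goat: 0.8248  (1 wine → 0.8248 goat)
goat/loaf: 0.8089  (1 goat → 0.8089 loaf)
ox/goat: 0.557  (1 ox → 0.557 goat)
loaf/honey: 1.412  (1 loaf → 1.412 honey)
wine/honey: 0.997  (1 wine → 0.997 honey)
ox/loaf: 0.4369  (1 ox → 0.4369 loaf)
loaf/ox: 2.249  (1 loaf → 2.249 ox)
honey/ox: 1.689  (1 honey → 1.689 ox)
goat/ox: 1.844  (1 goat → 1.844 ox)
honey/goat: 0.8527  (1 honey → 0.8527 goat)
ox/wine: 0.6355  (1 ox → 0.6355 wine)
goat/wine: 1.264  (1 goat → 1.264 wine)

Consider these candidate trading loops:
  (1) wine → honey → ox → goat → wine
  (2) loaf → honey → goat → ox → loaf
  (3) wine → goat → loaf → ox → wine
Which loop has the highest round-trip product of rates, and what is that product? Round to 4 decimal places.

(1) 0.997 × 1.689 × 0.557 × 1.264 = 1.18557
(2) 1.412 × 0.8527 × 1.844 × 0.4369 = 0.97000
(3) 0.8248 × 0.8089 × 2.249 × 0.6355 = 0.95356
Highest is cycle (1) at 1.1856 (>1, arbitrage).

1.1856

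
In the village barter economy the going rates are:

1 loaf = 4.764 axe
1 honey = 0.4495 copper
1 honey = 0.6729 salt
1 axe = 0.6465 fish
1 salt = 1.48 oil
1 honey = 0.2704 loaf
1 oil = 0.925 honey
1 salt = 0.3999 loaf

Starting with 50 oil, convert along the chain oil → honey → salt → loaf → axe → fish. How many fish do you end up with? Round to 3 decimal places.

38.331

50 oil × 0.925 = 46.25 honey
46.25 honey × 0.6729 = 31.121625 salt
31.121625 salt × 0.3999 = 12.4455378375 loaf
12.4455378375 loaf × 4.764 = 59.29054225785 axe
59.29054225785 axe × 0.6465 = 38.331335569700025 fish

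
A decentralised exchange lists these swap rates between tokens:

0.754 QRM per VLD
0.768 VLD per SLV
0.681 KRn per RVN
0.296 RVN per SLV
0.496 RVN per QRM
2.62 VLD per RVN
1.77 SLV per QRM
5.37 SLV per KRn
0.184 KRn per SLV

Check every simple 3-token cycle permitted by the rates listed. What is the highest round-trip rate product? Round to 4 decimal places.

1.0825

RVN→KRn→SLV→RVN: 0.681 × 5.37 × 0.296 = 1.08246
QRM→SLV→VLD→QRM: 1.77 × 0.768 × 0.754 = 1.02496
QRM→RVN→VLD→QRM: 0.496 × 2.62 × 0.754 = 0.97984
Maximum is RVN→KRn→SLV→RVN at 1.0825; arbitrage exists.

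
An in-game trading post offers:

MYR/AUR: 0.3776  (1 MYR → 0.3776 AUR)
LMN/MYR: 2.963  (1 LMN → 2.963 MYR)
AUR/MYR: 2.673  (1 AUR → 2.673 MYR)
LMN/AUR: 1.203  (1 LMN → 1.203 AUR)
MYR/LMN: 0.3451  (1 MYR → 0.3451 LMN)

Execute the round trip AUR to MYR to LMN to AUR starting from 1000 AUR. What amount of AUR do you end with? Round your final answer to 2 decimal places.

1000 AUR × 2.673 = 2673 MYR
2673 MYR × 0.3451 = 922.4523 LMN
922.4523 LMN × 1.203 = 1109.7101169 AUR

1109.71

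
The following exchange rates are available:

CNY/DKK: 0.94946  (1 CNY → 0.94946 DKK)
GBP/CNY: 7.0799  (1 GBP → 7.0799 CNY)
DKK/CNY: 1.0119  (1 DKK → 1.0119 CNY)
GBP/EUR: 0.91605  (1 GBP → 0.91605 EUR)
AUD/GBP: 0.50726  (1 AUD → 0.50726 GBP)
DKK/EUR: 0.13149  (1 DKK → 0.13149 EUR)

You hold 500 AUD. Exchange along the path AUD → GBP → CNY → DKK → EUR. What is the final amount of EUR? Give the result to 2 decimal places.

500 AUD × 0.50726 = 253.63 GBP
253.63 GBP × 7.0799 = 1795.675037 CNY
1795.675037 CNY × 0.94946 = 1704.92162063002 DKK
1704.92162063002 DKK × 0.13149 = 224.1801438966413298 EUR

224.18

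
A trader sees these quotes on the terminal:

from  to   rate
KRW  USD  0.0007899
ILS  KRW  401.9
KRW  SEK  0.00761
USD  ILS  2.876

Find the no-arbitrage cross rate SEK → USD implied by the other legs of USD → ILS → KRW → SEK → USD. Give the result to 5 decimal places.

Known legs of the cycle: 2.876 × 401.9 × 0.00761 = 8.796128084
For no arbitrage the full-cycle product must be 1, so the missing rate is 1 / 8.796128084 ≈ 0.1136864.

0.11369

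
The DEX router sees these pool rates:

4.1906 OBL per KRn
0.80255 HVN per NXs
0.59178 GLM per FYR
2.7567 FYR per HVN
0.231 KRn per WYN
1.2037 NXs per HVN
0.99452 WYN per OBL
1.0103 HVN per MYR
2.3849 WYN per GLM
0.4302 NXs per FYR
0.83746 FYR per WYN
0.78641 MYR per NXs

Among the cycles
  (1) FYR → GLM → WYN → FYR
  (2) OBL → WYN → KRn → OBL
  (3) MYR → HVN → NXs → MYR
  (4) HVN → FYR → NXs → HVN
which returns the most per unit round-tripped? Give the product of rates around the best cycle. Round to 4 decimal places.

1.1819

(1) 0.59178 × 2.3849 × 0.83746 = 1.18194
(2) 0.99452 × 0.231 × 4.1906 = 0.96272
(3) 1.0103 × 1.2037 × 0.78641 = 0.95635
(4) 2.7567 × 0.4302 × 0.80255 = 0.95177
Highest is cycle (1) at 1.1819 (>1, arbitrage).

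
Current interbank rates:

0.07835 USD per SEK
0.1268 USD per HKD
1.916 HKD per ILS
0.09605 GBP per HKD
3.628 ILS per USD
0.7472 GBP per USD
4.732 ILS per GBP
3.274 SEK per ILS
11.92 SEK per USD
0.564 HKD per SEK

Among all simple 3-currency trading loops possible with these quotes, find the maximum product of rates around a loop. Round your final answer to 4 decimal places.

SEK→USD→ILS→SEK: 0.07835 × 3.628 × 3.274 = 0.93065
ILS→HKD→USD→ILS: 1.916 × 0.1268 × 3.628 = 0.88142
ILS→HKD→GBP→ILS: 1.916 × 0.09605 × 4.732 = 0.87084
SEK→HKD→USD→SEK: 0.564 × 0.1268 × 11.92 = 0.85246
Maximum is SEK→USD→ILS→SEK at 0.9306; no arbitrage — every cycle loses value.

0.9306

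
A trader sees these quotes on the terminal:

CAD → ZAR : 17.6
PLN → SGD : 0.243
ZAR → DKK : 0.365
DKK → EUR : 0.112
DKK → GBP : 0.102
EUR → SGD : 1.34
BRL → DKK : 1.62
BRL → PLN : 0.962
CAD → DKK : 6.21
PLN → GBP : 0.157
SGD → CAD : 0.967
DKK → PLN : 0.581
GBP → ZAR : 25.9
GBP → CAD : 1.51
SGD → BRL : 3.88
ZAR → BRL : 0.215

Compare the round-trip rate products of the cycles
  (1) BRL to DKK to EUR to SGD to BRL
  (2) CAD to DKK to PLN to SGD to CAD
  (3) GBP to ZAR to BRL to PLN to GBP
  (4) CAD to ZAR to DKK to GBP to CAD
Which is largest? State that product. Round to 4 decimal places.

0.9894

(1) 1.62 × 0.112 × 1.34 × 3.88 = 0.94334
(2) 6.21 × 0.581 × 0.243 × 0.967 = 0.84781
(3) 25.9 × 0.215 × 0.962 × 0.157 = 0.84103
(4) 17.6 × 0.365 × 0.102 × 1.51 = 0.98942
Highest is cycle (4) at 0.9894 (≤1, no arbitrage).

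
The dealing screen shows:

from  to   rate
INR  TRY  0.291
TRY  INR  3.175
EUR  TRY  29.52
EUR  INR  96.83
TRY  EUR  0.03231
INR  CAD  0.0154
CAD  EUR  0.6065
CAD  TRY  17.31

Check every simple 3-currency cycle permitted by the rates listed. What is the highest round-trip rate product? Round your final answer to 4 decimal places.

INR→TRY→EUR→INR: 0.291 × 0.03231 × 96.83 = 0.91042
INR→CAD→EUR→INR: 0.0154 × 0.6065 × 96.83 = 0.90440
INR→CAD→TRY→INR: 0.0154 × 17.31 × 3.175 = 0.84637
Maximum is INR→TRY→EUR→INR at 0.9104; no arbitrage — every cycle loses value.

0.9104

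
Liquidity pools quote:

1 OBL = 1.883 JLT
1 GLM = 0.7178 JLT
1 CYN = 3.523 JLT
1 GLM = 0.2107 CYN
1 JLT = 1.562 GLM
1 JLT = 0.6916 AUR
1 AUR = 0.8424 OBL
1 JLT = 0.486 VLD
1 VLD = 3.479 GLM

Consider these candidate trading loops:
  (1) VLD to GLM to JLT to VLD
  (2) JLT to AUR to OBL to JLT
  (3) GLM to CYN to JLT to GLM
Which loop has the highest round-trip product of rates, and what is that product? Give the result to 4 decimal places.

1.2137

(1) 3.479 × 0.7178 × 0.486 = 1.21365
(2) 0.6916 × 0.8424 × 1.883 = 1.09704
(3) 0.2107 × 3.523 × 1.562 = 1.15947
Highest is cycle (1) at 1.2137 (>1, arbitrage).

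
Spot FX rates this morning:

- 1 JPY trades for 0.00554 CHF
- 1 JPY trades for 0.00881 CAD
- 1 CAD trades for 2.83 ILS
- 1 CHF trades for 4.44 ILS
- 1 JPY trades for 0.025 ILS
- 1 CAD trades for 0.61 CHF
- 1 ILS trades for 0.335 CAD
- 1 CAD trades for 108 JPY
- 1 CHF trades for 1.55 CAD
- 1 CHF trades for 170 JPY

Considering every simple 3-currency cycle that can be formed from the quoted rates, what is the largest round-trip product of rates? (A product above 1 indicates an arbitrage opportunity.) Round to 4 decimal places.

0.9274

CAD→JPY→CHF→CAD: 108 × 0.00554 × 1.55 = 0.92740
CAD→CHF→JPY→CAD: 0.61 × 170 × 0.00881 = 0.91360
CAD→CHF→ILS→CAD: 0.61 × 4.44 × 0.335 = 0.90731
CAD→JPY→ILS→CAD: 108 × 0.025 × 0.335 = 0.90450
Maximum is CAD→JPY→CHF→CAD at 0.9274; no arbitrage — every cycle loses value.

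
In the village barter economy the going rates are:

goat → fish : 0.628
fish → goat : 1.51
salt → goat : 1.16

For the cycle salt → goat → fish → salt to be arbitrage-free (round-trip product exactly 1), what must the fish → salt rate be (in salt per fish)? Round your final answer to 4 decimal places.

Known legs of the cycle: 1.16 × 0.628 = 0.72848
For no arbitrage the full-cycle product must be 1, so the missing rate is 1 / 0.72848 ≈ 1.372721.

1.3727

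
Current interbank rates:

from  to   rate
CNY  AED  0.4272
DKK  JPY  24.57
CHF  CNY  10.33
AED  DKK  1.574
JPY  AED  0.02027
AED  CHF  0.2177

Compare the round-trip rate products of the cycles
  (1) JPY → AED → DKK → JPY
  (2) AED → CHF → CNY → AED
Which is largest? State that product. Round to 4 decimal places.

(1) 0.02027 × 1.574 × 24.57 = 0.78391
(2) 0.2177 × 10.33 × 0.4272 = 0.96070
Highest is cycle (2) at 0.9607 (≤1, no arbitrage).

0.9607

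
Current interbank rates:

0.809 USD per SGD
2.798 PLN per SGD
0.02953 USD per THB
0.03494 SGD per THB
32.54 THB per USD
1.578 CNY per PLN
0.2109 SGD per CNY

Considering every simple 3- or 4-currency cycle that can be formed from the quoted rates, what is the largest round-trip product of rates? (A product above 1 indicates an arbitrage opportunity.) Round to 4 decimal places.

0.9312

PLN→CNY→SGD→PLN: 1.578 × 0.2109 × 2.798 = 0.93117
SGD→USD→THB→SGD: 0.809 × 32.54 × 0.03494 = 0.91979
Maximum is PLN→CNY→SGD→PLN at 0.9312; no arbitrage — every cycle loses value.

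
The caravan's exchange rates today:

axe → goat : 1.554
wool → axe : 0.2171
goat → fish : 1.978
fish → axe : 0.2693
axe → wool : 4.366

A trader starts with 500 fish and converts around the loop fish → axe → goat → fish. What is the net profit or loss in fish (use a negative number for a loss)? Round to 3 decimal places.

-86.111

500 fish × 0.2693 = 134.65 axe
134.65 axe × 1.554 = 209.2461 goat
209.2461 goat × 1.978 = 413.8887858 fish
Net change: 413.8887858 − 500 = -86.1112142 fish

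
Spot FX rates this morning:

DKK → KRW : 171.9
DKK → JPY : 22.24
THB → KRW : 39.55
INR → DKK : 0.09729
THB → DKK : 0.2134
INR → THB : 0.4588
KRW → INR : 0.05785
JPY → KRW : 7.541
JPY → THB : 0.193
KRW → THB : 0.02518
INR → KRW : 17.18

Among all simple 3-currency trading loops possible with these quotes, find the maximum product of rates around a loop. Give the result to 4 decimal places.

INR→THB→KRW→INR: 0.4588 × 39.55 × 0.05785 = 1.04972
INR→DKK→KRW→INR: 0.09729 × 171.9 × 0.05785 = 0.96749
THB→DKK→KRW→THB: 0.2134 × 171.9 × 0.02518 = 0.92369
JPY→THB→DKK→JPY: 0.193 × 0.2134 × 22.24 = 0.91598
Maximum is INR→THB→KRW→INR at 1.0497; arbitrage exists.

1.0497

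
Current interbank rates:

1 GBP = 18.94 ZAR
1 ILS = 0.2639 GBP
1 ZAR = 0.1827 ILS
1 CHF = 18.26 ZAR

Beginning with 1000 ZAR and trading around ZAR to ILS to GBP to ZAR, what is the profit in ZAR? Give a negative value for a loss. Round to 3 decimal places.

1000 ZAR × 0.1827 = 182.7 ILS
182.7 ILS × 0.2639 = 48.21453 GBP
48.21453 GBP × 18.94 = 913.1831982 ZAR
Net change: 913.1831982 − 1000 = -86.8168018 ZAR

-86.817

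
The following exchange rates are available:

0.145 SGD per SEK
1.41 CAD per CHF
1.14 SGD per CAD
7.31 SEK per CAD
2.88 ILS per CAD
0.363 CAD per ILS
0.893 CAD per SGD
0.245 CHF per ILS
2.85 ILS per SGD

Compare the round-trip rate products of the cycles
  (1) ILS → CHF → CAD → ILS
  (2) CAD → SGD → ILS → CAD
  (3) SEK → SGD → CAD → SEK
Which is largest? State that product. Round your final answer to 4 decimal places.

(1) 0.245 × 1.41 × 2.88 = 0.99490
(2) 1.14 × 2.85 × 0.363 = 1.17939
(3) 0.145 × 0.893 × 7.31 = 0.94654
Highest is cycle (2) at 1.1794 (>1, arbitrage).

1.1794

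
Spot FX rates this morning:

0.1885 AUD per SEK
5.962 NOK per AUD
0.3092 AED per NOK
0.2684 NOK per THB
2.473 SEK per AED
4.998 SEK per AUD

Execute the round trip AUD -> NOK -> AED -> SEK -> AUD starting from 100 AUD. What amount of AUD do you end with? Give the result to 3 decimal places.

100 AUD × 5.962 = 596.2 NOK
596.2 NOK × 0.3092 = 184.34504 AED
184.34504 AED × 2.473 = 455.88528392 SEK
455.88528392 SEK × 0.1885 = 85.93437601892 AUD

85.934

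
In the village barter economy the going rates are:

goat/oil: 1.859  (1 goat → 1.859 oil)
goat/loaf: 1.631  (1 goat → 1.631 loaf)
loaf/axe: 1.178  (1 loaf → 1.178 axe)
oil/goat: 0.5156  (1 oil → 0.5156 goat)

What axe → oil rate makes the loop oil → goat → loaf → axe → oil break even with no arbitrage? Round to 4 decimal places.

1.0095

Known legs of the cycle: 0.5156 × 1.631 × 1.178 = 0.9906315608
For no arbitrage the full-cycle product must be 1, so the missing rate is 1 / 0.9906315608 ≈ 1.009457.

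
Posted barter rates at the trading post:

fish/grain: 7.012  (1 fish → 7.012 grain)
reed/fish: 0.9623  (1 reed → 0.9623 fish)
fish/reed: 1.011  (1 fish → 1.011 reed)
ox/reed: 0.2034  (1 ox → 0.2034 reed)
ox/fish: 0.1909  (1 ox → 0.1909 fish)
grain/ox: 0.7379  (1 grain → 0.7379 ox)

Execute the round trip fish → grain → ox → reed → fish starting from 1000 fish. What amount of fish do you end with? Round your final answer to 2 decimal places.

1012.75

1000 fish × 7.012 = 7012 grain
7012 grain × 0.7379 = 5174.1548 ox
5174.1548 ox × 0.2034 = 1052.42308632 reed
1052.42308632 reed × 0.9623 = 1012.746735965736 fish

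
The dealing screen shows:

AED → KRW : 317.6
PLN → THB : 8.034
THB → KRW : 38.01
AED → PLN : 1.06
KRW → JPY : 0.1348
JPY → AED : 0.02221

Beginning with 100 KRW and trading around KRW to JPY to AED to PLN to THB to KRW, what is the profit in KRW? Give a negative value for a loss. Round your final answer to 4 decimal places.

-3.0888

100 KRW × 0.1348 = 13.48 JPY
13.48 JPY × 0.02221 = 0.2993908 AED
0.2993908 AED × 1.06 = 0.317354248 PLN
0.317354248 PLN × 8.034 = 2.549624028432 THB
2.549624028432 THB × 38.01 = 96.91120932070032 KRW
Net change: 96.91120932070032 − 100 = -3.08879067929968 KRW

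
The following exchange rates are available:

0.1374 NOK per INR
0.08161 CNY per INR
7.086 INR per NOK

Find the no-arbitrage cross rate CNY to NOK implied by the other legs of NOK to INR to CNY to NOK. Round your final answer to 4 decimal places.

Known legs of the cycle: 7.086 × 0.08161 = 0.57828846
For no arbitrage the full-cycle product must be 1, so the missing rate is 1 / 0.57828846 ≈ 1.729241.

1.7292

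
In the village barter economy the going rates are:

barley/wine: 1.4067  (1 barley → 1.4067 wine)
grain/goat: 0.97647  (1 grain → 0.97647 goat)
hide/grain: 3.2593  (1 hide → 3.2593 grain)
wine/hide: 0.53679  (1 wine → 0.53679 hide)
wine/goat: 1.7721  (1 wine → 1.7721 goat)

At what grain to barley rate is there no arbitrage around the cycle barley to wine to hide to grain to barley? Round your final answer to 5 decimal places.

0.40632

Known legs of the cycle: 1.4067 × 0.53679 × 3.2593 = 2.4611055554349
For no arbitrage the full-cycle product must be 1, so the missing rate is 1 / 2.4611055554349 ≈ 0.4063215.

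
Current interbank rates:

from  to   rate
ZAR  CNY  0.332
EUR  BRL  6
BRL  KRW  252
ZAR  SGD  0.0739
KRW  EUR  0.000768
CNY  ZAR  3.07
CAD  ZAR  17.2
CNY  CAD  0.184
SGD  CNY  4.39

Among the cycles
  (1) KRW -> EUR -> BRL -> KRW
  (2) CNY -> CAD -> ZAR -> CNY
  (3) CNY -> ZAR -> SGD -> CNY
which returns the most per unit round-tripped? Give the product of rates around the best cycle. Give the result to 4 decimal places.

1.1612

(1) 0.000768 × 6 × 252 = 1.16122
(2) 0.184 × 17.2 × 0.332 = 1.05071
(3) 3.07 × 0.0739 × 4.39 = 0.99597
Highest is cycle (1) at 1.1612 (>1, arbitrage).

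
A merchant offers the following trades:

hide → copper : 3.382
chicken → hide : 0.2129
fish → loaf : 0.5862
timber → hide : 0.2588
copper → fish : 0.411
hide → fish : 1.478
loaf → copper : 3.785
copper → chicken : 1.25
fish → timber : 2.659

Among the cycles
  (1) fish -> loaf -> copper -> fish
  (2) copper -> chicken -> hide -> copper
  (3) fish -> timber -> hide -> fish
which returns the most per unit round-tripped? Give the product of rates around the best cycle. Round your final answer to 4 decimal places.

(1) 0.5862 × 3.785 × 0.411 = 0.91191
(2) 1.25 × 0.2129 × 3.382 = 0.90003
(3) 2.659 × 0.2588 × 1.478 = 1.01708
Highest is cycle (3) at 1.0171 (>1, arbitrage).

1.0171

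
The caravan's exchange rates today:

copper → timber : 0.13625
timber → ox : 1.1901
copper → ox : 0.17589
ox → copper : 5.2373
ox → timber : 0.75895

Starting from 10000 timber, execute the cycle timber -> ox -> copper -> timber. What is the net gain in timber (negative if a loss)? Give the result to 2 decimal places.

10000 timber × 1.1901 = 11901 ox
11901 ox × 5.2373 = 62329.1073 copper
62329.1073 copper × 0.13625 = 8492.340869625 timber
Net change: 8492.340869625 − 10000 = -1507.659130375 timber

-1507.66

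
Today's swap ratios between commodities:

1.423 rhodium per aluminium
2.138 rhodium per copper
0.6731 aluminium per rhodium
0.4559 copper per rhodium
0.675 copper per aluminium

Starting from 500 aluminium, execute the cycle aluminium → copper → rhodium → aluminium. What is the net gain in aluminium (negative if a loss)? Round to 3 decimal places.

-14.308

500 aluminium × 0.675 = 337.5 copper
337.5 copper × 2.138 = 721.575 rhodium
721.575 rhodium × 0.6731 = 485.6921325 aluminium
Net change: 485.6921325 − 500 = -14.3078675 aluminium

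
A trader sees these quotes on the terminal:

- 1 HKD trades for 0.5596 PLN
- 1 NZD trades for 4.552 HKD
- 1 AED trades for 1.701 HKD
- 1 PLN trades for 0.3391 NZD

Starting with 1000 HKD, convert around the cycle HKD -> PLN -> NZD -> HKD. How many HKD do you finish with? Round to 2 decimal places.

1000 HKD × 0.5596 = 559.6 PLN
559.6 PLN × 0.3391 = 189.76036 NZD
189.76036 NZD × 4.552 = 863.78915872 HKD

863.79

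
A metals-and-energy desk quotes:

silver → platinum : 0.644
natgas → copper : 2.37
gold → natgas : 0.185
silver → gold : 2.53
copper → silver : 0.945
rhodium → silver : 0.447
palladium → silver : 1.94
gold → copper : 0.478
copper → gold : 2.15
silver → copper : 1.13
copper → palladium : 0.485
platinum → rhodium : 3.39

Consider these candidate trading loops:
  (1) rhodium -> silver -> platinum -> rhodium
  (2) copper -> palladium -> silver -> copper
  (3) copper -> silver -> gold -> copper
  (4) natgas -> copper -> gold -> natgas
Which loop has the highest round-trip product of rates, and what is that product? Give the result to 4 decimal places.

(1) 0.447 × 0.644 × 3.39 = 0.97587
(2) 0.485 × 1.94 × 1.13 = 1.06322
(3) 0.945 × 2.53 × 0.478 = 1.14283
(4) 2.37 × 2.15 × 0.185 = 0.94267
Highest is cycle (3) at 1.1428 (>1, arbitrage).

1.1428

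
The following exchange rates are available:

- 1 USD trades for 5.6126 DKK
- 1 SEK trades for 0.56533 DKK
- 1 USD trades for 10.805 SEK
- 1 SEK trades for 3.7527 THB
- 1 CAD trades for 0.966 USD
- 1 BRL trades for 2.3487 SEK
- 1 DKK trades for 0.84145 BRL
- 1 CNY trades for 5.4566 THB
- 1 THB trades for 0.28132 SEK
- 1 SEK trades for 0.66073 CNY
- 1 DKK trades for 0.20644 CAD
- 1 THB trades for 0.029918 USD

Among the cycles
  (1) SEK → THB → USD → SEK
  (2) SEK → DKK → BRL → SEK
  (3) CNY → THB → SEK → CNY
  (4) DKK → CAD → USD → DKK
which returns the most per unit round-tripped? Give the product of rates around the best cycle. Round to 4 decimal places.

1.2131

(1) 3.7527 × 0.029918 × 10.805 = 1.21311
(2) 0.56533 × 0.84145 × 2.3487 = 1.11727
(3) 5.4566 × 0.28132 × 0.66073 = 1.01425
(4) 0.20644 × 0.966 × 5.6126 = 1.11927
Highest is cycle (1) at 1.2131 (>1, arbitrage).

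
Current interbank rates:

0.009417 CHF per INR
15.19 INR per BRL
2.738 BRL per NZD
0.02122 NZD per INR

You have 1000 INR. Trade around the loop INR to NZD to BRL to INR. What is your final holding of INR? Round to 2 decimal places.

1000 INR × 0.02122 = 21.22 NZD
21.22 NZD × 2.738 = 58.10036 BRL
58.10036 BRL × 15.19 = 882.5444684 INR

882.54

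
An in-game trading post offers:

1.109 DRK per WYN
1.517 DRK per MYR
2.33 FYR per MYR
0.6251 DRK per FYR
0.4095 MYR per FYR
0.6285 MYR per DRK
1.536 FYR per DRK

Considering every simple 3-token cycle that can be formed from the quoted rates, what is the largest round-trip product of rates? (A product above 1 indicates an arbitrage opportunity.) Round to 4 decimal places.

0.9542

MYR→DRK→FYR→MYR: 1.517 × 1.536 × 0.4095 = 0.95418
MYR→FYR→DRK→MYR: 2.33 × 0.6251 × 0.6285 = 0.91540
Maximum is MYR→DRK→FYR→MYR at 0.9542; no arbitrage — every cycle loses value.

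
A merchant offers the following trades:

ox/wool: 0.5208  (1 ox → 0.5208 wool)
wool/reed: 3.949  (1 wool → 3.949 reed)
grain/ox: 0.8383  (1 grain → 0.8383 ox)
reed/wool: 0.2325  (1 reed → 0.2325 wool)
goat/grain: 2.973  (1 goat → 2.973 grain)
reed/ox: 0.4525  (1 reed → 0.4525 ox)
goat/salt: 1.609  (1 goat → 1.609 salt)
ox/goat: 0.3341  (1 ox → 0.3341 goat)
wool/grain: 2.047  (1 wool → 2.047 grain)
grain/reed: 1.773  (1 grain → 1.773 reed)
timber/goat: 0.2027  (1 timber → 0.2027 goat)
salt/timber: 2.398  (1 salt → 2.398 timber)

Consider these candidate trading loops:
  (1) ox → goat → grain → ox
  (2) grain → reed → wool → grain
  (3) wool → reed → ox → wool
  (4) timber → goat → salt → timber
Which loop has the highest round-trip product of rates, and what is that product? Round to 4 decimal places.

(1) 0.3341 × 2.973 × 0.8383 = 0.83267
(2) 1.773 × 0.2325 × 2.047 = 0.84382
(3) 3.949 × 0.4525 × 0.5208 = 0.93063
(4) 0.2027 × 1.609 × 2.398 = 0.78209
Highest is cycle (3) at 0.9306 (≤1, no arbitrage).

0.9306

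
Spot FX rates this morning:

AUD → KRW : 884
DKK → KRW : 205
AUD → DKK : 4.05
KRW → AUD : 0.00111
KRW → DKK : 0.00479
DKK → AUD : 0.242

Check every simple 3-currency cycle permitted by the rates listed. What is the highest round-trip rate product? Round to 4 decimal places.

DKK→AUD→KRW→DKK: 0.242 × 884 × 0.00479 = 1.02472
DKK→KRW→AUD→DKK: 205 × 0.00111 × 4.05 = 0.92158
Maximum is DKK→AUD→KRW→DKK at 1.0247; arbitrage exists.

1.0247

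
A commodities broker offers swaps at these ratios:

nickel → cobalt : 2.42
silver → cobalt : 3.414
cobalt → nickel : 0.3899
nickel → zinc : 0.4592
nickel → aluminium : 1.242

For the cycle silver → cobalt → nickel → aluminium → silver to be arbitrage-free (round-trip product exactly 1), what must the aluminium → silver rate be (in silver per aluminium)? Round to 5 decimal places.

Known legs of the cycle: 3.414 × 0.3899 × 1.242 = 1.6532493012
For no arbitrage the full-cycle product must be 1, so the missing rate is 1 / 1.6532493012 ≈ 0.6048695.

0.60487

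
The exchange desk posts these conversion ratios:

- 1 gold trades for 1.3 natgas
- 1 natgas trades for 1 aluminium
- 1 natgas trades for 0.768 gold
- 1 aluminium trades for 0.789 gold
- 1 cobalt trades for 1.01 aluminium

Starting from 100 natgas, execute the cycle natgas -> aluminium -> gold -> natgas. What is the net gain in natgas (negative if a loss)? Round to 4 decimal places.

100 natgas × 1 = 100 aluminium
100 aluminium × 0.789 = 78.9 gold
78.9 gold × 1.3 = 102.57 natgas
Net change: 102.57 − 100 = 2.57 natgas

2.5700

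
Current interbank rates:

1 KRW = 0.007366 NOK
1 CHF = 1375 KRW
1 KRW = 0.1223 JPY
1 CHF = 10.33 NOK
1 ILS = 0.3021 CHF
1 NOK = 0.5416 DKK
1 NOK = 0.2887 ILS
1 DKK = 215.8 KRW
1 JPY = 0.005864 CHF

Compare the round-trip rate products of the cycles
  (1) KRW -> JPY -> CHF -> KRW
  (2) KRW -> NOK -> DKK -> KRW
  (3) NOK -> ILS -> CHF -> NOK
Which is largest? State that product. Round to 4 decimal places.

0.9861

(1) 0.1223 × 0.005864 × 1375 = 0.98610
(2) 0.007366 × 0.5416 × 215.8 = 0.86092
(3) 0.2887 × 0.3021 × 10.33 = 0.90094
Highest is cycle (1) at 0.9861 (≤1, no arbitrage).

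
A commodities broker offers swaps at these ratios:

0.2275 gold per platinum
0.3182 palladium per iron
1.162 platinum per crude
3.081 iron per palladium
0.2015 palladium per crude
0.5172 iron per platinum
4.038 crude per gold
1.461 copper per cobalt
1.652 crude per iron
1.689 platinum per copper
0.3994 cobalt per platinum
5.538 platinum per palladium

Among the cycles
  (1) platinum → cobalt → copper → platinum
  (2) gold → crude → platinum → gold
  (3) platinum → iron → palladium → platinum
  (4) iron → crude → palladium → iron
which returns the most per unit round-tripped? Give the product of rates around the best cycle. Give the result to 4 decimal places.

1.0675

(1) 0.3994 × 1.461 × 1.689 = 0.98557
(2) 4.038 × 1.162 × 0.2275 = 1.06747
(3) 0.5172 × 0.3182 × 5.538 = 0.91141
(4) 1.652 × 0.2015 × 3.081 = 1.02560
Highest is cycle (2) at 1.0675 (>1, arbitrage).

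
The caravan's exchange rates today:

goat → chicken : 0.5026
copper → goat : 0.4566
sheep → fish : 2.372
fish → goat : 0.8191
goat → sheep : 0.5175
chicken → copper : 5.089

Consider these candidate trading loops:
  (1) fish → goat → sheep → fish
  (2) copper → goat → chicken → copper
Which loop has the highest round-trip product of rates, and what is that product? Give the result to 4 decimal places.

(1) 0.8191 × 0.5175 × 2.372 = 1.00545
(2) 0.4566 × 0.5026 × 5.089 = 1.16786
Highest is cycle (2) at 1.1679 (>1, arbitrage).

1.1679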